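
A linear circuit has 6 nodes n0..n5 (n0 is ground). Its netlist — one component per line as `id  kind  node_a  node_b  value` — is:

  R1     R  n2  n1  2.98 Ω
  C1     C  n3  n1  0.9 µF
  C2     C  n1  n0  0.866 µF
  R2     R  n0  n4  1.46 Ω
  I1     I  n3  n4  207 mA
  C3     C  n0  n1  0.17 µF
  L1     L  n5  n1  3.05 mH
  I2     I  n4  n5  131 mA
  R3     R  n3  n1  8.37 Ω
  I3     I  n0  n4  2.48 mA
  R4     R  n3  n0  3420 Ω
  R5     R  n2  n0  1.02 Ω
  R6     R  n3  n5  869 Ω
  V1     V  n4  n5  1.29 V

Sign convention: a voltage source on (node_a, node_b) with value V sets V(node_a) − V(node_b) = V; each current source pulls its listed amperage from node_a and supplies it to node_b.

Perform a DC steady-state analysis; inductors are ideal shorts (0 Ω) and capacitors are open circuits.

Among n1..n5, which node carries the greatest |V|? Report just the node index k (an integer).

MNA unknowns: 5 node voltages V₁..V_5 plus 2 source currents (L1, V1)
R1: Y=0.3356 on G[2,1]
C1: Y=0.000 on G[3,1]
C2: Y=0.000 on G[1,0]
R2: Y=0.6849 on G[0,4]
I1: z[3]−=0.207, z[4]+=0.207
C3: Y=0.000 on G[0,1]
L1: row V5−V1=0, i_L1 at 5,1
I2: z[4]−=0.131, z[5]+=0.131
R3: Y=0.1195 on G[3,1]
I3: z[0]−=0.00248, z[4]+=0.00248
R4: Y=0.0002924 on G[3,0]
R5: Y=0.9804 on G[2,0]
R6: Y=0.001151 on G[3,5]
V1: row V4−V5=1.29, i_V1 at 4,5
solve → V1=-0.9416, V2=-0.2401, V3=-2.651, V4=0.3484, V5=-0.9416
aux → i_L1=-0.03114, i_V1=-0.1602

3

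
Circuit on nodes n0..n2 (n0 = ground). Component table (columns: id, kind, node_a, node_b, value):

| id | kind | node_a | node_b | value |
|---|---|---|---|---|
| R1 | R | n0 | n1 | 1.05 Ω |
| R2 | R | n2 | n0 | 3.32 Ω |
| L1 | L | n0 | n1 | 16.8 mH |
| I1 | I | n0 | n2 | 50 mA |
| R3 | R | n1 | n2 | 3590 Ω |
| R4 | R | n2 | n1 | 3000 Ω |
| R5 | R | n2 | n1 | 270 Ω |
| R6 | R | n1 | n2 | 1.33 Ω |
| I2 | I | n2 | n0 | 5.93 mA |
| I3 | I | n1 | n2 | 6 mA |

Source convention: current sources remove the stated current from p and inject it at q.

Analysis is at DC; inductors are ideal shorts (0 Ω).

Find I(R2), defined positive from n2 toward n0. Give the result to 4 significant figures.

Element admittances at DC:
  Y(R1) = 0.9524 S between n0,n1
  Y(R2) = 0.3012 S between n2,n0
  L1: short n0↔n1 (DC inductor)
  I1: injects 0.05 A into n2 (from n0)
  Y(R3) = 0.0002786 S between n1,n2
  Y(R4) = 0.0003333 S between n2,n1
  Y(R5) = 0.003704 S between n2,n1
  Y(R6) = 0.7519 S between n1,n2
  I2: injects 0.00593 A into n0 (from n2)
  I3: injects 0.006 A into n2 (from n1)
Assemble and solve the 3×3 MNA system:
  V(n1)=0.000  V(n2)=0.04735
  i(L1)=-0.02981

0.01426 A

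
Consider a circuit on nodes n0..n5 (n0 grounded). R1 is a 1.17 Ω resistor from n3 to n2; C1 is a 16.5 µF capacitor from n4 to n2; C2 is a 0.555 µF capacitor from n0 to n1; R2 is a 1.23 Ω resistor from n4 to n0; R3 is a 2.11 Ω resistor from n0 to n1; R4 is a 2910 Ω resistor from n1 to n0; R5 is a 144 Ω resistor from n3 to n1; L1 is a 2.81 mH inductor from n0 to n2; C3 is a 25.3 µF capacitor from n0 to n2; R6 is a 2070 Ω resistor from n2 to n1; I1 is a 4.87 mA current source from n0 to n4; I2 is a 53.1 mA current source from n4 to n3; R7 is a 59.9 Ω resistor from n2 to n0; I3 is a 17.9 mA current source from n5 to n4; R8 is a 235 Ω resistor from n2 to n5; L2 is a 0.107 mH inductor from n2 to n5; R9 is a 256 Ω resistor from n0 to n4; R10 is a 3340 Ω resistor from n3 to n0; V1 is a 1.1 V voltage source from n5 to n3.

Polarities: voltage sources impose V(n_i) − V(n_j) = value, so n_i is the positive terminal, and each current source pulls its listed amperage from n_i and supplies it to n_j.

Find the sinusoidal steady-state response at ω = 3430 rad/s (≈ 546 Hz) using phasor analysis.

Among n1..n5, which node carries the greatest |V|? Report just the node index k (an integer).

Element admittances at ω=3430 rad/s:
  Y(R1) = 0.8547+0.000j S between n3,n2
  Y(C1) = 0.000+0.05660j S between n4,n2
  Y(C2) = 0.000+0.001904j S between n0,n1
  Y(R2) = 0.8130+0.000j S between n4,n0
  Y(R3) = 0.4739+0.000j S between n0,n1
  Y(R4) = 0.0003436+0.000j S between n1,n0
  Y(R5) = 0.006944+0.000j S between n3,n1
  Y(L1) = 0.000-0.1038j S between n0,n2
  Y(C3) = 0.000+0.08678j S between n0,n2
  Y(R6) = 0.0004831+0.000j S between n2,n1
  I1: injects 0.00487 A into n4 (from n0)
  I2: injects 0.0531 A into n3 (from n4)
  Y(R7) = 0.01669+0.000j S between n2,n0
  I3: injects 0.0179 A into n4 (from n5)
  Y(R8) = 0.004255+0.000j S between n2,n5
  Y(L2) = 0.000-2.725j S between n2,n5
  Y(R9) = 0.003906+0.000j S between n0,n4
  Y(R10) = 0.0002994+0.000j S between n3,n0
  V1: constraint V(n5)−V(n3) = 1.1
Assemble and solve the 6×6 MNA system:
  V(n1)=-0.007735-0.006989j  V(n2)=0.4332-0.7613j  V(n3)=-0.5647-0.4340j  V(n4)=0.01761+0.02879j  V(n5)=0.5353-0.4340j
  i(V1)=-0.9101+0.2766j

2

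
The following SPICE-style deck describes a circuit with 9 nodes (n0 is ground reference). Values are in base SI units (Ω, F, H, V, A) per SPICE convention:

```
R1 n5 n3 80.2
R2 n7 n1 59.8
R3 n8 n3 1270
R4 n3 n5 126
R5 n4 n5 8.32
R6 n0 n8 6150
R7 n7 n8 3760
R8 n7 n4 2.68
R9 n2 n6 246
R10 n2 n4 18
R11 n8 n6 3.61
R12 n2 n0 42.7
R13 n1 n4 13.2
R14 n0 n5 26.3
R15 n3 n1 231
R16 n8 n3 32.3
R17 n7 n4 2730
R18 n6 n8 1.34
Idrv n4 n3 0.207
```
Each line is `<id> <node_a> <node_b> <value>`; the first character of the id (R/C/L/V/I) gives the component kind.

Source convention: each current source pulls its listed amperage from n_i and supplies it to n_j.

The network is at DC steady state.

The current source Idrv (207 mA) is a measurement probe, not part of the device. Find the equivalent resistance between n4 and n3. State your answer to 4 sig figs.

R_eq = 39.47 Ω

MNA unknowns: 8 node voltages V₁..V_8
R1: Y=0.01247 on G[5,3]
R2: Y=0.01672 on G[7,1]
R3: Y=0.0007874 on G[8,3]
R4: Y=0.007937 on G[3,5]
R5: Y=0.1202 on G[4,5]
R6: Y=0.0001626 on G[0,8]
R7: Y=0.0002660 on G[7,8]
R8: Y=0.3731 on G[7,4]
R9: Y=0.004065 on G[2,6]
R10: Y=0.05556 on G[2,4]
R11: Y=0.2770 on G[8,6]
R12: Y=0.02342 on G[2,0]
R13: Y=0.07576 on G[1,4]
R14: Y=0.03802 on G[0,5]
R15: Y=0.004329 on G[3,1]
R16: Y=0.03096 on G[8,3]
R17: Y=0.0003663 on G[7,4]
R18: Y=0.7463 on G[6,8]
Idrv: z[4]−=0.207, z[3]+=0.207
solve → V1=-0.5890, V2=-0.3349, V3=7.213, V4=-0.9579, V5=0.1794, V6=6.251, V7=-0.9372, V8=6.277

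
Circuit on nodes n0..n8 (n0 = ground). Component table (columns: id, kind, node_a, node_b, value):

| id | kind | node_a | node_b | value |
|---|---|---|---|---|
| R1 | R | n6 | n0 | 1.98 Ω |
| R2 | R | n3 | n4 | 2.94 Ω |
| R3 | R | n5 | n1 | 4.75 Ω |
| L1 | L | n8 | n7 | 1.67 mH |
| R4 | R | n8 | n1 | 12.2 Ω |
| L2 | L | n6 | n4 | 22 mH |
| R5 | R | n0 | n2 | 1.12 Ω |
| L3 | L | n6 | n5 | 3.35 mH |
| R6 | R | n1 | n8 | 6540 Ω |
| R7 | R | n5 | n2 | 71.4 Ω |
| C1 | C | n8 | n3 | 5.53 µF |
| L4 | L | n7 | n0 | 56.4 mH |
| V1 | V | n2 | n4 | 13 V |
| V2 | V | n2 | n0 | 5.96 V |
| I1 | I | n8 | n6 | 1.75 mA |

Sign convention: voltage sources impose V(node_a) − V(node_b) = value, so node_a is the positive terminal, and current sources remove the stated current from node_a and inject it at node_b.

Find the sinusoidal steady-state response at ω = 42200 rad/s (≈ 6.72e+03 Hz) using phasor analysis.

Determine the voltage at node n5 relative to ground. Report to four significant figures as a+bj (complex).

MNA unknowns: 8 node voltages V₁..V_8 plus 2 source currents (V1, V2)
R1: Y=0.5051+0.000j on G[6,0]
R2: Y=0.3401+0.000j on G[3,4]
R3: Y=0.2105+0.000j on G[5,1]
L1: Y=0.000-0.01419j on G[8,7]
R4: Y=0.08197+0.000j on G[8,1]
L2: Y=0.000-0.001077j on G[6,4]
R5: Y=0.8929+0.000j on G[0,2]
L3: Y=0.000-0.007074j on G[6,5]
R6: Y=0.0001529+0.000j on G[1,8]
R7: Y=0.01401+0.000j on G[5,2]
C1: Y=0.000+0.2334j on G[8,3]
L4: Y=0.000-0.0004202j on G[7,0]
V1: row V2−V4=13, i_V1 at 2,4
V2: row V2−V0=5.96, i_V2 at 2,0
I1: z[8]−=0.00175, z[6]+=0.00175
solve → V1=-4.871-0.8817j, V2=5.960+0.000j, V3=-6.606-0.05494j, V4=-7.040+0.000j, V5=-4.163-0.9575j, V6=-0.01113+0.07314j, V7=-6.494-0.6676j, V8=-6.686-0.6874j
aux → i_V1=-0.1477+0.02626j, i_V2=-5.316-0.03967j

-4.163-0.9575j V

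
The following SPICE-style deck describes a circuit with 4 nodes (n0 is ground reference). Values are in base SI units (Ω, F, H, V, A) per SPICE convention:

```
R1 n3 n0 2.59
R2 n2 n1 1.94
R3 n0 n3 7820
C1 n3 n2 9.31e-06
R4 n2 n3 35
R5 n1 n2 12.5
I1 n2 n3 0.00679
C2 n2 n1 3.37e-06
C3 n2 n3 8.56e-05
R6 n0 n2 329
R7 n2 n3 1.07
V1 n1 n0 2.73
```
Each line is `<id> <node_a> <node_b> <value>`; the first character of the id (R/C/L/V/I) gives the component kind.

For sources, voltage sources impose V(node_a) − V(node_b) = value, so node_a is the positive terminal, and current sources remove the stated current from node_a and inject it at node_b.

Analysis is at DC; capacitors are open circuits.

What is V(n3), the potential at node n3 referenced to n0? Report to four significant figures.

1.331 V

Apply KCL at each of the 3 non-ground nodes and solve the resulting linear system.
Node n1: branches {R2, R5, C2, V1} → V_1 = 2.730
Node n2: branches {R2, C1, R4, R5, I1, C2, C3, R6, R7} → V_2 = 1.857
Node n3: branches {R1, R3, C1, R4, I1, C3, R7} → V_3 = 1.331
Source currents: i(V1)=-0.5196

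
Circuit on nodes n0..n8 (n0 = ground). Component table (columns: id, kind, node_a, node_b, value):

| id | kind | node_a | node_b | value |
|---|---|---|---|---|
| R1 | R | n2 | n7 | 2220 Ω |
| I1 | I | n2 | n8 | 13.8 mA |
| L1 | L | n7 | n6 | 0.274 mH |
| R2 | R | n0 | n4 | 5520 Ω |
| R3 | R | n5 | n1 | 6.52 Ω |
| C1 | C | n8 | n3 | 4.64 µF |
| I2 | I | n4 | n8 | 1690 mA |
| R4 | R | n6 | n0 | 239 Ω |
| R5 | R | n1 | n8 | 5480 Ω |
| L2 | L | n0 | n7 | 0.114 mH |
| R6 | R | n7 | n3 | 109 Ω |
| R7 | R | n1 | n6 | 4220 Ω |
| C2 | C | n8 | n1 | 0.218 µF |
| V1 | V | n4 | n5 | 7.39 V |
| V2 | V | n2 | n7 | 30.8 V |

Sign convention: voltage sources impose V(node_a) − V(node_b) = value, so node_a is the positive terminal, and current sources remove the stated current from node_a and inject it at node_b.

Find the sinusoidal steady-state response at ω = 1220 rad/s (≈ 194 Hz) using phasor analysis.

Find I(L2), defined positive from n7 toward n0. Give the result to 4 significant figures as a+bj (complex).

Element admittances at ω=1220 rad/s:
  Y(R1) = 0.0004505+0.000j S between n2,n7
  I1: injects 0.0138 A into n8 (from n2)
  Y(L1) = 0.000-2.992j S between n7,n6
  Y(R2) = 0.0001812+0.000j S between n0,n4
  Y(R3) = 0.1534+0.000j S between n5,n1
  Y(C1) = 0.000+0.005661j S between n8,n3
  I2: injects 1.69 A into n8 (from n4)
  Y(R4) = 0.004184+0.000j S between n6,n0
  Y(R5) = 0.0001825+0.000j S between n1,n8
  Y(L2) = 0.000-7.190j S between n0,n7
  Y(R6) = 0.009174+0.000j S between n7,n3
  Y(R7) = 0.0002370+0.000j S between n1,n6
  Y(C2) = 0.000+0.0002660j S between n8,n1
  V1: constraint V(n4)−V(n5) = 7.39
  V2: constraint V(n2)−V(n7) = 30.8
Assemble and solve the 10×10 MNA system:
  V(n1)=-2282+961.0j  V(n2)=30.82+0.05756j  V(n3)=105.6-43.72j  V(n4)=-2283+959.9j  V(n5)=-2291+959.9j  V(n6)=-0.05220-0.1232j  V(n7)=0.02411+0.05756j  V(n8)=34.61-214.8j
  i(V1)=-1.276-0.1739j  i(V2)=-0.02767+0.000j

0.4139-0.1734j A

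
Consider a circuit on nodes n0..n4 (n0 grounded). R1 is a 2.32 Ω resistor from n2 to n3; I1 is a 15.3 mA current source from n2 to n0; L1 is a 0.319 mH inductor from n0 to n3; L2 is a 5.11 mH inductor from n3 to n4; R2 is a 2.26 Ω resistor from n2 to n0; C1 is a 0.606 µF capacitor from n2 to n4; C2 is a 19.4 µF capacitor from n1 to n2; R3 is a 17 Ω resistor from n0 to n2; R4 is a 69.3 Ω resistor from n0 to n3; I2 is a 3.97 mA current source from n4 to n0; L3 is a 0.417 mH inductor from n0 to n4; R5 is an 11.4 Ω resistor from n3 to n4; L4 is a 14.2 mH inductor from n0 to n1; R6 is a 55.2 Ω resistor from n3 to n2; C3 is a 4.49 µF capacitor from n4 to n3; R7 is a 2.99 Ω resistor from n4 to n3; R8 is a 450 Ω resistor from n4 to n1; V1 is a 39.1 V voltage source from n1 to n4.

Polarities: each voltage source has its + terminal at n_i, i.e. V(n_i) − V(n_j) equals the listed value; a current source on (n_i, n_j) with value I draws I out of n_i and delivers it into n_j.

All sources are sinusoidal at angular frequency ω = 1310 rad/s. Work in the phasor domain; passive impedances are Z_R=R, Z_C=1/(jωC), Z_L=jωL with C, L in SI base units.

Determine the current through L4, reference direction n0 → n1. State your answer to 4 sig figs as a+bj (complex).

MNA unknowns: 4 node voltages V₁..V_4 plus 1 source current (V1)
R1: Y=0.4310+0.000j on G[2,3]
I1: z[2]−=0.0153, z[0]+=0.0153
L1: Y=0.000-2.393j on G[0,3]
L2: Y=0.000-0.1494j on G[3,4]
R2: Y=0.4425+0.000j on G[2,0]
C1: Y=0.000+0.0007939j on G[2,4]
C2: Y=0.000+0.02541j on G[1,2]
R3: Y=0.05882+0.000j on G[0,2]
R4: Y=0.01443+0.000j on G[0,3]
I2: z[4]−=0.00397, z[0]+=0.00397
L3: Y=0.000-1.831j on G[0,4]
R5: Y=0.08772+0.000j on G[3,4]
L4: Y=0.000-0.05376j on G[0,1]
R6: Y=0.01812+0.000j on G[3,2]
C3: Y=0.000+0.005882j on G[4,3]
R7: Y=0.3344+0.000j on G[4,3]
R8: Y=0.002222+0.000j on G[4,1]
V1: row V1−V4=39.1, i_V1 at 1,4
solve → V1=38.55+0.05089j, V2=-0.09787+1.021j, V3=-0.2296-0.02624j, V4=-0.5526+0.05089j
aux → i_V1=-0.1143+1.090j

-0.002736+2.072j A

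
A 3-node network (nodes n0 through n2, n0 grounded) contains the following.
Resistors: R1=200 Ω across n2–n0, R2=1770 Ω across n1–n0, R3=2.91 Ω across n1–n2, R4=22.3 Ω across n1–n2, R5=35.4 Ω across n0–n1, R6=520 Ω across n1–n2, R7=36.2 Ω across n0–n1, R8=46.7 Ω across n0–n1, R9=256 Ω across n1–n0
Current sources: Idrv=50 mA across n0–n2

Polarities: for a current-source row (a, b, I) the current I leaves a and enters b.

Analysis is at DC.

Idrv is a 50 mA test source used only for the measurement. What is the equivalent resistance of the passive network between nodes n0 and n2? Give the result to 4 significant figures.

MNA unknowns: 2 node voltages V₁..V_2
R1: Y=0.005000 on G[2,0]
R2: Y=0.0005650 on G[1,0]
R3: Y=0.3436 on G[1,2]
R4: Y=0.04484 on G[1,2]
R5: Y=0.02825 on G[0,1]
R6: Y=0.001923 on G[1,2]
R7: Y=0.02762 on G[0,1]
R8: Y=0.02141 on G[0,1]
R9: Y=0.003906 on G[1,0]
Idrv: z[0]−=0.05, z[2]+=0.05
solve → V1=0.5694, V2=0.6887

R_eq = 13.77 Ω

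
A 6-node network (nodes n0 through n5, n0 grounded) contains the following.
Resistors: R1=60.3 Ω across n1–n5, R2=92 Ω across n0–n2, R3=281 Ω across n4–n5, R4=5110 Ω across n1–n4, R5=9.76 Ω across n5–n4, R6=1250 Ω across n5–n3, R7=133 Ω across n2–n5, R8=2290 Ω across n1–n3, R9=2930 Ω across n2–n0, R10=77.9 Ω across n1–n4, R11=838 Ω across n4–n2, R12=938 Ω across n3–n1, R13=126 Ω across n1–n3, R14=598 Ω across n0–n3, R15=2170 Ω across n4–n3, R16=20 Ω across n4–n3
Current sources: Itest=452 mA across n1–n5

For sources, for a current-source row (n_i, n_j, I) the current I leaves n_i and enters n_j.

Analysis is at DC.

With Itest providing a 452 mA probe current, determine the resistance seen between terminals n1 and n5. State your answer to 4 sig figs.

R_eq = 29.17 Ω

MNA unknowns: 5 node voltages V₁..V_5
R1: Y=0.01658 on G[1,5]
R2: Y=0.01087 on G[0,2]
R3: Y=0.003559 on G[4,5]
R4: Y=0.0001957 on G[1,4]
R5: Y=0.1025 on G[5,4]
R6: Y=0.0008000 on G[5,3]
R7: Y=0.007519 on G[2,5]
R8: Y=0.0004367 on G[1,3]
R9: Y=0.0003413 on G[2,0]
R10: Y=0.01284 on G[1,4]
R11: Y=0.001193 on G[4,2]
R12: Y=0.001066 on G[3,1]
R13: Y=0.007937 on G[1,3]
R14: Y=0.001672 on G[0,3]
R15: Y=0.0004608 on G[4,3]
R16: Y=0.05000 on G[4,3]
Itest: z[1]−=0.452, z[5]+=0.452
solve → V1=-12.02, V2=0.3837, V3=-2.572, V4=-0.9500, V5=1.167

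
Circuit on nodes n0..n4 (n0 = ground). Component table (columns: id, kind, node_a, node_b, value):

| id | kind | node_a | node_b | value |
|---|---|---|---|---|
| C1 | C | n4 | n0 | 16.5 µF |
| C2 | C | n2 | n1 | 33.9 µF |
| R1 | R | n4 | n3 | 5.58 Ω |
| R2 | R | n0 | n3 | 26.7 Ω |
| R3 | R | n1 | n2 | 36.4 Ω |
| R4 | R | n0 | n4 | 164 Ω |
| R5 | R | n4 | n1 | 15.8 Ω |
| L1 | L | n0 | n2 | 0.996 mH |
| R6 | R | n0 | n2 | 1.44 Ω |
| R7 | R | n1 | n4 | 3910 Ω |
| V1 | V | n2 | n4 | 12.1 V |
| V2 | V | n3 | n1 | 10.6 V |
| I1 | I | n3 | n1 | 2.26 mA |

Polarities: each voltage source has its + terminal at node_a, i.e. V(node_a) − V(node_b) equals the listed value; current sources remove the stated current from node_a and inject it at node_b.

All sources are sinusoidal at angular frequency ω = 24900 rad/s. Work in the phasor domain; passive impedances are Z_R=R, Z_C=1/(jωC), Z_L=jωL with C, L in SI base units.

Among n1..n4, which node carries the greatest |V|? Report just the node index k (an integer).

3

Element admittances at ω=24900 rad/s:
  Y(C1) = 0.000+0.4109j S between n4,n0
  Y(C2) = 0.000+0.8441j S between n2,n1
  Y(R1) = 0.1792+0.000j S between n4,n3
  Y(R2) = 0.03745+0.000j S between n0,n3
  Y(R3) = 0.02747+0.000j S between n1,n2
  Y(R4) = 0.006098+0.000j S between n0,n4
  Y(R5) = 0.06329+0.000j S between n4,n1
  Y(L1) = 0.000-0.04032j S between n0,n2
  Y(R6) = 0.6944+0.000j S between n0,n2
  Y(R7) = 0.0002558+0.000j S between n1,n4
  V1: constraint V(n2)−V(n4) = 12.1
  V2: constraint V(n3)−V(n1) = 10.6
  I1: injects 0.00226 A into n1 (from n3)
Assemble and solve the 6×6 MNA system:
  V(n1)=0.09481+10.78j  V(n2)=2.330+5.288j  V(n3)=10.69+10.78j  V(n4)=-9.770+5.288j
  i(V1)=-6.526-5.314j  i(V2)=-4.070-1.387j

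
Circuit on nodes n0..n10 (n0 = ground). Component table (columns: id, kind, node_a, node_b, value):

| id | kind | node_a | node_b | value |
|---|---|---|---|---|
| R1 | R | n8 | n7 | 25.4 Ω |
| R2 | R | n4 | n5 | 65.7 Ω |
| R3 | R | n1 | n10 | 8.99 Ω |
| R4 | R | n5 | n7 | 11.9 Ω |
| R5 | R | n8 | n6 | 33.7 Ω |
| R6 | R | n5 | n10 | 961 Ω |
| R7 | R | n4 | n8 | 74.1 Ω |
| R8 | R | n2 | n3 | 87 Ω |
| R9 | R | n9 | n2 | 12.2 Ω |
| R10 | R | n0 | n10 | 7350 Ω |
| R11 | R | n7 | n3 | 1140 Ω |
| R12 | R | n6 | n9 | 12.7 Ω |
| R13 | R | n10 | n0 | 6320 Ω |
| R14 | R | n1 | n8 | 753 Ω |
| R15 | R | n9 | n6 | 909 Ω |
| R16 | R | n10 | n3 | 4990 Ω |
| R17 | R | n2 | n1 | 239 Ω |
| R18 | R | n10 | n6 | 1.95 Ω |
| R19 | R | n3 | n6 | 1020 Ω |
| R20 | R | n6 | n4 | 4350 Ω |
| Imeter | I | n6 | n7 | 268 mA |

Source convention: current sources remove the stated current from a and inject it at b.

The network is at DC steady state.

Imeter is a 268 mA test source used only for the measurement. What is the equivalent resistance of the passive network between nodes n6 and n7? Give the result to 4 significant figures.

R_eq = 48.98 Ω

Apply KCL at each of the 10 non-ground nodes and solve the resulting linear system.
Node n1: branches {R3, R14, R17} → V_1 = 0.09470
Node n2: branches {R8, R9, R17} → V_2 = 0.1772
Node n3: branches {R8, R11, R16, R19} → V_3 = 0.9936
Node n4: branches {R2, R7, R20} → V_4 = 10.20
Node n5: branches {R2, R4, R6} → V_5 = 12.51
Node n6: branches {R5, R12, R15, R18, R19, R20, Imeter} → V_6 = -0.04631
Node n7: branches {R1, R4, R11, Imeter} → V_7 = 13.08
Node n8: branches {R1, R5, R7, R14} → V_8 = 7.767
Node n9: branches {R9, R12, R15} → V_9 = 0.06691
Node n10: branches {R3, R6, R10, R13, R16, R18} → V_10 = 0.000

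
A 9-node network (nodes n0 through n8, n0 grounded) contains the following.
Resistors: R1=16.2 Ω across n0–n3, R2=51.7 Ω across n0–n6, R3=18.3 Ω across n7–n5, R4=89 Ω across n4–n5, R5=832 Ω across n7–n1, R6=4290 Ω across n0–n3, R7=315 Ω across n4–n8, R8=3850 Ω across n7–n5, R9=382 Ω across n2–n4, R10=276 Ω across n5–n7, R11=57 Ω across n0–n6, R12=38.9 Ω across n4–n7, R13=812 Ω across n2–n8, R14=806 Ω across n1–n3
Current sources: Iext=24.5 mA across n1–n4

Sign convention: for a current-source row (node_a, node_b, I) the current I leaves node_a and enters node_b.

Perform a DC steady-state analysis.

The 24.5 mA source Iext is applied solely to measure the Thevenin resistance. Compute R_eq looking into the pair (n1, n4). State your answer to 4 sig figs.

MNA unknowns: 8 node voltages V₁..V_8
R1: Y=0.06173 on G[0,3]
R2: Y=0.01934 on G[0,6]
R3: Y=0.05464 on G[7,5]
R4: Y=0.01124 on G[4,5]
R5: Y=0.001202 on G[7,1]
R6: Y=0.0002331 on G[0,3]
R7: Y=0.003175 on G[4,8]
R8: Y=0.0002597 on G[7,5]
R9: Y=0.002618 on G[2,4]
R10: Y=0.003623 on G[5,7]
R11: Y=0.01754 on G[0,6]
R12: Y=0.02571 on G[4,7]
R13: Y=0.001232 on G[2,8]
R14: Y=0.001241 on G[1,3]
Iext: z[1]−=0.0245, z[4]+=0.0245
solve → V1=0.000, V2=21.08, V3=0.000, V4=21.08, V5=20.50, V6=0.000, V7=20.38, V8=21.08

R_eq = 860.5 Ω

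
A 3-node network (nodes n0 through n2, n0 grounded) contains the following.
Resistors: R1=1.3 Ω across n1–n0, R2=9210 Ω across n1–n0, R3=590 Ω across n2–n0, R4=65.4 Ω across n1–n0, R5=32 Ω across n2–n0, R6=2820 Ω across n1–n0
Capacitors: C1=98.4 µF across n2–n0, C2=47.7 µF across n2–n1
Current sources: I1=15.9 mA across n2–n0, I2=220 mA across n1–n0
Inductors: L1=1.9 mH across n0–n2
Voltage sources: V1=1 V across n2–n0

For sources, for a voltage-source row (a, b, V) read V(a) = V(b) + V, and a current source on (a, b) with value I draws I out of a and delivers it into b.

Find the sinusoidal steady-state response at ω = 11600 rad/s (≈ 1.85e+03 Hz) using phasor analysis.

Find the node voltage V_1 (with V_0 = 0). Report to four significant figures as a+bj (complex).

0.1447+0.6029j V

MNA unknowns: 2 node voltages V₁..V_2 plus 1 source current (V1)
R1: Y=0.7692+0.000j on G[1,0]
R2: Y=0.0001086+0.000j on G[1,0]
R3: Y=0.001695+0.000j on G[2,0]
C1: Y=0.000+1.141j on G[2,0]
R4: Y=0.01529+0.000j on G[1,0]
I1: z[2]−=0.0159, z[0]+=0.0159
R5: Y=0.03125+0.000j on G[2,0]
I2: z[1]−=0.22, z[0]+=0.22
R6: Y=0.0003546+0.000j on G[1,0]
C2: Y=0.000+0.5533j on G[2,1]
L1: Y=0.000-0.04537j on G[0,2]
V1: row V2−V0=1, i_V1 at 2,0
solve → V1=0.1447+0.6029j, V2=1.000+0.000j
aux → i_V1=-0.3824-1.569j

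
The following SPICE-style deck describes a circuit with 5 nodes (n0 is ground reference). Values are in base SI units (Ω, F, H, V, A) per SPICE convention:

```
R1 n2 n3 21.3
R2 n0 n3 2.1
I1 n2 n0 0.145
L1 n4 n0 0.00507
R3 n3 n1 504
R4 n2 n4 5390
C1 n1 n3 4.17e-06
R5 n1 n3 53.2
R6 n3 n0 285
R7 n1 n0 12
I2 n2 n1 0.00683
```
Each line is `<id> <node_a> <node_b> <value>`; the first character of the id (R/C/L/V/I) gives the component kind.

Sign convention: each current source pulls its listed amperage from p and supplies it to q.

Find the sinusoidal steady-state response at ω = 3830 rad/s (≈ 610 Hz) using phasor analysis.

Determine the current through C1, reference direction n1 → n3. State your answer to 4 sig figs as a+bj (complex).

Element admittances at ω=3830 rad/s:
  Y(R1) = 0.04695+0.000j S between n2,n3
  Y(R2) = 0.4762+0.000j S between n0,n3
  I1: injects 0.145 A into n0 (from n2)
  Y(L1) = 0.000-0.05150j S between n4,n0
  Y(R3) = 0.001984+0.000j S between n3,n1
  Y(R4) = 0.0001855+0.000j S between n2,n4
  Y(C1) = 0.000+0.01597j S between n1,n3
  Y(R5) = 0.01880+0.000j S between n1,n3
  Y(R6) = 0.003509+0.000j S between n3,n0
  Y(R7) = 0.08333+0.000j S between n1,n0
  I2: injects 0.00683 A into n1 (from n2)
Assemble and solve the 4×4 MNA system:
  V(n1)=-0.002338-0.04421j  V(n2)=-3.521+0.007592j  V(n3)=-0.3005+0.007672j  V(n4)=-7.304e-05-0.01268j

0.0008286+0.004762j A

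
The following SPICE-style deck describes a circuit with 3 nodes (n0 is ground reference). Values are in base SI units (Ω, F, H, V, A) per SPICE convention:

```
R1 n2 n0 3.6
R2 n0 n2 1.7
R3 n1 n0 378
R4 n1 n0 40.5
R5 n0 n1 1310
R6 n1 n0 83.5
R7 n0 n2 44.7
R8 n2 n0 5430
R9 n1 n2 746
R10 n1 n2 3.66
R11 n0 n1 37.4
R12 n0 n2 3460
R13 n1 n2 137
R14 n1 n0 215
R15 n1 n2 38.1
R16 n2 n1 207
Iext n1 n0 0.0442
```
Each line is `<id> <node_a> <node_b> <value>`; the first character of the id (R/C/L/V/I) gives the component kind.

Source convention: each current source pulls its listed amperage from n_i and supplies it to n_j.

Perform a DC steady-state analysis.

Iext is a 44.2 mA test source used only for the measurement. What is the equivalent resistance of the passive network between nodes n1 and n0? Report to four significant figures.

R_eq = 3.301 Ω

Apply KCL at each of the 2 non-ground nodes and solve the resulting linear system.
Node n1: branches {R3, R4, R5, R6, R9, R10, R11, R13, R14, R15, R16, Iext} → V_1 = -0.1459
Node n2: branches {R1, R2, R7, R8, R9, R10, R12, R13, R15, R16} → V_2 = -0.03800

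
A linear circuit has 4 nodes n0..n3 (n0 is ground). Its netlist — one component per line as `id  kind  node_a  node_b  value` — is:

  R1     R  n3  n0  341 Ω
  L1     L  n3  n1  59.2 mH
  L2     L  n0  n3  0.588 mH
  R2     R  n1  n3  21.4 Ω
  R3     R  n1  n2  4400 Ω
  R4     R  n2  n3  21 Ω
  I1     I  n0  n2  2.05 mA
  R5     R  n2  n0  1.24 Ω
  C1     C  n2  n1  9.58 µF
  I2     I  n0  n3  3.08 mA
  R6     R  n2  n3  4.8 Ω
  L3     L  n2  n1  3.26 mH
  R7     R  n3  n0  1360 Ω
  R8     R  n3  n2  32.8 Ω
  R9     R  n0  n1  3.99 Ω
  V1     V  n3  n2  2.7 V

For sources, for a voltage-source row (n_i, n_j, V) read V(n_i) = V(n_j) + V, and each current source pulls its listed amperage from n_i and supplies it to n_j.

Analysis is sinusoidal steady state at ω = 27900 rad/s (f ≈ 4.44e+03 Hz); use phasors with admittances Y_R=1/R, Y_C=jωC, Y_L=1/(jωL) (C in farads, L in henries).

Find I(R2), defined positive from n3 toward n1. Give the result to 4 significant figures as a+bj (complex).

0.1181+0.01639j A

Element admittances at ω=27900 rad/s:
  Y(R1) = 0.002933+0.000j S between n3,n0
  Y(L1) = 0.000-0.0006054j S between n3,n1
  Y(L2) = 0.000-0.06096j S between n0,n3
  Y(R2) = 0.04673+0.000j S between n1,n3
  Y(R3) = 0.0002273+0.000j S between n1,n2
  Y(R4) = 0.04762+0.000j S between n2,n3
  I1: injects 0.00205 A into n2 (from n0)
  Y(R5) = 0.8065+0.000j S between n2,n0
  Y(C1) = 0.000+0.2673j S between n2,n1
  I2: injects 0.00308 A into n3 (from n0)
  Y(R6) = 0.2083+0.000j S between n2,n3
  Y(L3) = 0.000-0.01099j S between n2,n1
  Y(R7) = 0.0007353+0.000j S between n3,n0
  Y(R8) = 0.03049+0.000j S between n3,n2
  Y(R9) = 0.2506+0.000j S between n0,n1
  V1: constraint V(n3)−V(n2) = 2.7
Assemble and solve the 4×4 MNA system:
  V(n1)=0.1133-0.1162j  V(n2)=-0.05860+0.2347j  V(n3)=2.641+0.2347j
  i(V1)=-0.9127+0.1453j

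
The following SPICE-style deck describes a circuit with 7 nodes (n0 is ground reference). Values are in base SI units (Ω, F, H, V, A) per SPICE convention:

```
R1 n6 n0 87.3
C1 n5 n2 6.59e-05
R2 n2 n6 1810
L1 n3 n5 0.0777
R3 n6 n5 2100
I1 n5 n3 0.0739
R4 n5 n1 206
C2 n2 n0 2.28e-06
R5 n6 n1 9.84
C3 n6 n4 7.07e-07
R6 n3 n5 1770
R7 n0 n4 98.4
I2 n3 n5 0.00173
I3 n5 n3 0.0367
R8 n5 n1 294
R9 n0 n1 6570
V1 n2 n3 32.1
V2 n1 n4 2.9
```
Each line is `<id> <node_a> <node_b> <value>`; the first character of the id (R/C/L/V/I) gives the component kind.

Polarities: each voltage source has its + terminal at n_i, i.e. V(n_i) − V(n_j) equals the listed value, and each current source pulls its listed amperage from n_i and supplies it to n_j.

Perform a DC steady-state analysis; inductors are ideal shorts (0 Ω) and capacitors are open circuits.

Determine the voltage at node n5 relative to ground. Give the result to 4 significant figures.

-0.5574 V

MNA unknowns: 6 node voltages V₁..V_6 plus 3 source currents (L1, V1, V2)
R1: Y=0.01145 on G[6,0]
C1: Y=0.000 on G[5,2]
R2: Y=0.0005525 on G[2,6]
L1: row V3−V5=0, i_L1 at 3,5
R3: Y=0.0004762 on G[6,5]
I1: z[5]−=0.0739, z[3]+=0.0739
R4: Y=0.004854 on G[5,1]
C2: Y=0.000 on G[2,0]
R5: Y=0.1016 on G[6,1]
C3: Y=0.000 on G[6,4]
R6: Y=0.0005650 on G[3,5]
R7: Y=0.01016 on G[0,4]
I2: z[3]−=0.00173, z[5]+=0.00173
I3: z[5]−=0.0367, z[3]+=0.0367
R8: Y=0.003401 on G[5,1]
R9: Y=0.0001522 on G[0,1]
V1: row V2−V3=32.1, i_V1 at 2,3
V2: row V1−V4=2.9, i_V2 at 1,4
solve → V1=1.353, V2=31.54, V3=-0.5574, V4=-1.547, V5=-0.5574, V6=1.355
aux → i_L1=0.09219, i_V1=-0.01668, i_V2=-0.01573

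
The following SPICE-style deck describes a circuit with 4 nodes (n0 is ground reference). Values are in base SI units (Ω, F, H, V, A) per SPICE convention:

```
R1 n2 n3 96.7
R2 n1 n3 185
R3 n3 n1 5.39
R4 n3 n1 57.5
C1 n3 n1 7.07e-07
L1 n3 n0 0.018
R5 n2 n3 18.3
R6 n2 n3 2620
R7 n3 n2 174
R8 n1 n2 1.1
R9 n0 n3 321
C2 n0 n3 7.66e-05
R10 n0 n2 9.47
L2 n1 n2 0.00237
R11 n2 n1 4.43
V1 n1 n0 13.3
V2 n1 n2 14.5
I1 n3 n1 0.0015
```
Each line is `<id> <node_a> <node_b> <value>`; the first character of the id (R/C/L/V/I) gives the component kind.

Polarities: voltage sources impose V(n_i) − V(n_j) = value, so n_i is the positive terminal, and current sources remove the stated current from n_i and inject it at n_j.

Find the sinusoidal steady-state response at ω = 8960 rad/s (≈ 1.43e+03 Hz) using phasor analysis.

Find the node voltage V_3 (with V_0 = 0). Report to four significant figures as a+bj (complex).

Apply KCL at each of the 3 non-ground nodes and solve the resulting linear system.
Node n1: branches {R2, R3, R4, C1, R8, L2, R11, V1, V2, I1} → V_1 = 13.30+0.000j
Node n2: branches {R1, R5, R6, R7, R8, R10, L2, R11, V2} → V_2 = -1.200+0.000j
Node n3: branches {R1, R2, R3, R4, C1, L1, R5, R6, R7, R9, C2, I1} → V_3 = 1.481-3.300j
Source currents: i(V1)=-2.122-0.9970j, i(V2)=-16.77+0.9175j

1.481-3.300j V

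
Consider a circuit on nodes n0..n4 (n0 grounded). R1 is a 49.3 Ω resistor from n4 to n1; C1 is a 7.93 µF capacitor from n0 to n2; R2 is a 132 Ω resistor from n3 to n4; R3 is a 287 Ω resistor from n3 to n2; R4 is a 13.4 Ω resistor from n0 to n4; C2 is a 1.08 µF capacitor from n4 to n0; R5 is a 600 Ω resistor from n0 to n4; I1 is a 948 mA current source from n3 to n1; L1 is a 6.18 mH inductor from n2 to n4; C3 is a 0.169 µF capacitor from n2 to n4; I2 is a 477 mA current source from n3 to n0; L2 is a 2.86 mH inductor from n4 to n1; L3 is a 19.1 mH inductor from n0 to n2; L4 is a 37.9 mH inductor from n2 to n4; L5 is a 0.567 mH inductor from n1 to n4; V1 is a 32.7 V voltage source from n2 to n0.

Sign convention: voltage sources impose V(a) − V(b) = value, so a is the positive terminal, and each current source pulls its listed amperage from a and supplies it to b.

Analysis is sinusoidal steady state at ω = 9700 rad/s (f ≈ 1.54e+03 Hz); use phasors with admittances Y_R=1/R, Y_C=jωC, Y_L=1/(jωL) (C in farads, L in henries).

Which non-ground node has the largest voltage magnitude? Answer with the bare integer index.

3

Element admittances at ω=9700 rad/s:
  Y(R1) = 0.02028+0.000j S between n4,n1
  Y(C1) = 0.000+0.07692j S between n0,n2
  Y(R2) = 0.007576+0.000j S between n3,n4
  Y(R3) = 0.003484+0.000j S between n3,n2
  Y(R4) = 0.07463+0.000j S between n0,n4
  Y(C2) = 0.000+0.01048j S between n4,n0
  Y(R5) = 0.001667+0.000j S between n0,n4
  I1: injects 0.948 A into n1 (from n3)
  Y(L1) = 0.000-0.01668j S between n2,n4
  Y(C3) = 0.000+0.001639j S between n2,n4
  I2: injects 0.477 A into n0 (from n3)
  Y(L2) = 0.000-0.03605j S between n4,n1
  Y(L3) = 0.000-0.005398j S between n0,n2
  Y(L4) = 0.000-0.002720j S between n2,n4
  Y(L5) = 0.000-0.1818j S between n1,n4
  V1: constraint V(n2)−V(n0) = 32.7
Assemble and solve the 5×5 MNA system:
  V(n1)=1.709-2.947j  V(n2)=32.70+0.000j  V(n3)=-117.6-4.974j  V(n4)=1.308-7.261j
  i(V1)=-0.6528-1.799j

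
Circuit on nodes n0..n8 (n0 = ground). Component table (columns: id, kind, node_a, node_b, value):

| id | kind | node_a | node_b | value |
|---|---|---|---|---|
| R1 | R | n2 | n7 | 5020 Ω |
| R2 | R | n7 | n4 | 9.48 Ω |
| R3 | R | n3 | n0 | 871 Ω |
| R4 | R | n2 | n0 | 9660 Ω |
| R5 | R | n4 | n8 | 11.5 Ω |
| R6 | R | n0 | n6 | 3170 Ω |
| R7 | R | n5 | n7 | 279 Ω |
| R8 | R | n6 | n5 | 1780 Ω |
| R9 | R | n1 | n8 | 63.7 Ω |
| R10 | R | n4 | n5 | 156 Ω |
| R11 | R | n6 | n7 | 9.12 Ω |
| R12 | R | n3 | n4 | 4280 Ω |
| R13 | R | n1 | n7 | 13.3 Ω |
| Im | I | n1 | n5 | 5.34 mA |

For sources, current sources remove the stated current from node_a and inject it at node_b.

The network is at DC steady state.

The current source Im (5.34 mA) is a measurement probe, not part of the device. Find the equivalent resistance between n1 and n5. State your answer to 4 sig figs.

MNA unknowns: 8 node voltages V₁..V_8
R1: Y=0.0001992 on G[2,7]
R2: Y=0.1055 on G[7,4]
R3: Y=0.001148 on G[3,0]
R4: Y=0.0001035 on G[2,0]
R5: Y=0.08696 on G[4,8]
R6: Y=0.0003155 on G[0,6]
R7: Y=0.003584 on G[5,7]
R8: Y=0.0005618 on G[6,5]
R9: Y=0.01570 on G[1,8]
R10: Y=0.006410 on G[4,5]
R11: Y=0.1096 on G[6,7]
R12: Y=0.0002336 on G[3,4]
R13: Y=0.07519 on G[1,7]
Im: z[1]−=0.00534, z[5]+=0.00534
solve → V1=-0.06560, V2=-0.005476, V3=0.002050, V4=0.01212, V5=0.5101, V6=-0.005662, V7=-0.008321, V8=0.0002354

R_eq = 107.8 Ω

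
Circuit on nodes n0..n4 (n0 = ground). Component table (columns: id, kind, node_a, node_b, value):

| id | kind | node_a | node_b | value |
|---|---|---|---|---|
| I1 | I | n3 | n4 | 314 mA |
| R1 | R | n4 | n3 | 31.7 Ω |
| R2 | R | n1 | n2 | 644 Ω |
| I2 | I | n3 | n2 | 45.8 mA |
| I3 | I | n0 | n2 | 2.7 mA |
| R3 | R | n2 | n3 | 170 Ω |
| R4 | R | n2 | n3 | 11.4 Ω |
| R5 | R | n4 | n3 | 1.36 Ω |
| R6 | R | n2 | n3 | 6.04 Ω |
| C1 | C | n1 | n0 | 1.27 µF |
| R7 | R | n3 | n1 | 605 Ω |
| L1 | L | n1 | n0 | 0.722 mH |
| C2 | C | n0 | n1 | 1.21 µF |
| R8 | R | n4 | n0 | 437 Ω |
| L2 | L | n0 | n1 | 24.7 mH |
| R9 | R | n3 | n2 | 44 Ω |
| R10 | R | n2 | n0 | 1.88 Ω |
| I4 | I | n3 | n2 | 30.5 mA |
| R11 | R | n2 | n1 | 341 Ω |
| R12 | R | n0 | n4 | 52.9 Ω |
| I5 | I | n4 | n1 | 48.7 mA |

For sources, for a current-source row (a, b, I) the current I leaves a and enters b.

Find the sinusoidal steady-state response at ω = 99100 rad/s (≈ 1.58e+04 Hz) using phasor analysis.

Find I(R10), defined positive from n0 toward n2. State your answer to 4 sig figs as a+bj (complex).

0.04147+0.001179j A

MNA unknowns: 4 node voltages V₁..V_4
I1: z[3]−=0.314, z[4]+=0.314
R1: Y=0.03155+0.000j on G[4,3]
R2: Y=0.001553+0.000j on G[1,2]
I2: z[3]−=0.0458, z[2]+=0.0458
I3: z[0]−=0.0027, z[2]+=0.0027
R3: Y=0.005882+0.000j on G[2,3]
R4: Y=0.08772+0.000j on G[2,3]
R5: Y=0.7353+0.000j on G[4,3]
R6: Y=0.1656+0.000j on G[2,3]
C1: Y=0.000+0.1259j on G[1,0]
R7: Y=0.001653+0.000j on G[3,1]
L1: Y=0.000-0.01398j on G[1,0]
C2: Y=0.000+0.1199j on G[0,1]
R8: Y=0.002288+0.000j on G[4,0]
L2: Y=0.000-0.0004085j on G[0,1]
R9: Y=0.02273+0.000j on G[3,2]
R10: Y=0.5319+0.000j on G[2,0]
I4: z[3]−=0.0305, z[2]+=0.0305
R11: Y=0.002933+0.000j on G[2,1]
R12: Y=0.01890+0.000j on G[0,4]
I5: z[4]−=0.0487, z[1]+=0.0487
solve → V1=0.005378-0.2052j, V2=-0.07796-0.002217j, V3=-0.5066-0.003169j, V4=-0.1563-0.003084j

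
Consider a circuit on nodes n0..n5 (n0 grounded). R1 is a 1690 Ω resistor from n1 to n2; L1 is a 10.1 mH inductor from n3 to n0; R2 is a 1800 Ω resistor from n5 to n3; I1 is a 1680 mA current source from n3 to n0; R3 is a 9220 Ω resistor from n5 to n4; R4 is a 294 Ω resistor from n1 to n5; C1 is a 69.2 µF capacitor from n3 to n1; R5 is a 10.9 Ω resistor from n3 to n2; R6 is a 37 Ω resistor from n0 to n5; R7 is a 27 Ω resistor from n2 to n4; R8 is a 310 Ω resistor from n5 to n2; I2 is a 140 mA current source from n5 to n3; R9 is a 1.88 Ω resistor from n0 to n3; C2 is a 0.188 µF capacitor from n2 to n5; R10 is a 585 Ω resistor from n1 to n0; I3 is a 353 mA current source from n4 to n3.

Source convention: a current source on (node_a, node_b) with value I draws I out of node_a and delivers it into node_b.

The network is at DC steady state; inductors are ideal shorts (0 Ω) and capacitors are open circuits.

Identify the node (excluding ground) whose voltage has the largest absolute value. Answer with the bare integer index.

4

MNA unknowns: 5 node voltages V₁..V_5 plus 1 source current (L1)
R1: Y=0.0005917 on G[1,2]
L1: row V3−V0=0, i_L1 at 3,0
R2: Y=0.0005556 on G[5,3]
I1: z[3]−=1.68, z[0]+=1.68
R3: Y=0.0001085 on G[5,4]
R4: Y=0.003401 on G[1,5]
C1: Y=0.000 on G[3,1]
R5: Y=0.09174 on G[3,2]
R6: Y=0.02703 on G[0,5]
R7: Y=0.03704 on G[2,4]
R8: Y=0.003226 on G[5,2]
I2: z[5]−=0.14, z[3]+=0.14
R9: Y=0.5319 on G[0,3]
C2: Y=0.000 on G[2,5]
R10: Y=0.001709 on G[1,0]
I3: z[4]−=0.353, z[3]+=0.353
solve → V1=-3.270, V2=-3.867, V3=0.000, V4=-13.37, V5=-4.809
aux → i_L1=-1.544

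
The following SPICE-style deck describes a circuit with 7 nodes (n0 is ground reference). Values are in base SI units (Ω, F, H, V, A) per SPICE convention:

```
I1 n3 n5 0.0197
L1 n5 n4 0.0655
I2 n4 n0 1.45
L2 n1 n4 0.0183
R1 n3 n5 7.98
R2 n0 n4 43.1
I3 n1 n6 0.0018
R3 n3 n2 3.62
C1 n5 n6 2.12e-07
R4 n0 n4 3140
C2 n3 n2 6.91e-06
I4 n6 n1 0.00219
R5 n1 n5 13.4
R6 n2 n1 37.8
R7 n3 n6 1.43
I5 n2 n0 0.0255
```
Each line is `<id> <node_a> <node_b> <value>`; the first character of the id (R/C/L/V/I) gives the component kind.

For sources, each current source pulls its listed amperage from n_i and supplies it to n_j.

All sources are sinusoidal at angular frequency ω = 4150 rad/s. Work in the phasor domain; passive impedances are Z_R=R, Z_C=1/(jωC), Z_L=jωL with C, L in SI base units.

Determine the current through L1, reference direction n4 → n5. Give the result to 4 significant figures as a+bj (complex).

Element admittances at ω=4150 rad/s:
  I1: injects 0.0197 A into n5 (from n3)
  Y(L1) = 0.000-0.003679j S between n5,n4
  I2: injects 1.45 A into n0 (from n4)
  Y(L2) = 0.000-0.01317j S between n1,n4
  Y(R1) = 0.1253+0.000j S between n3,n5
  Y(R2) = 0.02320+0.000j S between n0,n4
  I3: injects 0.0018 A into n6 (from n1)
  Y(R3) = 0.2762+0.000j S between n3,n2
  Y(C1) = 0.000+0.0008798j S between n5,n6
  Y(R4) = 0.0003185+0.000j S between n0,n4
  Y(C2) = 0.000+0.02868j S between n3,n2
  I4: injects 0.00219 A into n1 (from n6)
  Y(R5) = 0.07463+0.000j S between n1,n5
  Y(R6) = 0.02646+0.000j S between n2,n1
  Y(R7) = 0.6993+0.000j S between n3,n6
  I5: injects 0.0255 A into n0 (from n2)
Assemble and solve the 6×6 MNA system:
  V(n1)=-62.71-1.513j  V(n2)=-63.15-1.511j  V(n3)=-63.10-1.516j  V(n4)=-62.73+0.000j  V(n5)=-62.82-1.518j  V(n6)=-63.10-1.516j

0.005583-0.0003360j A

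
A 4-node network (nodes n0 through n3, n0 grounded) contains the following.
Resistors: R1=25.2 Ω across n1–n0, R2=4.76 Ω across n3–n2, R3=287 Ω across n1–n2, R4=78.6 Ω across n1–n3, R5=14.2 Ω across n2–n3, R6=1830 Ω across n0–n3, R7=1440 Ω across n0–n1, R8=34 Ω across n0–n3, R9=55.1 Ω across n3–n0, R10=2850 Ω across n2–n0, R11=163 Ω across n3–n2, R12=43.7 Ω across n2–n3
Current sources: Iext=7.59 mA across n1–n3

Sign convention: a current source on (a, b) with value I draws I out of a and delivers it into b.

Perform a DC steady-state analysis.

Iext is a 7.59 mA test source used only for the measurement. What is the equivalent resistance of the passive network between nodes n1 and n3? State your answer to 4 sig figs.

R_eq = 26.19 Ω

Apply KCL at each of the 3 non-ground nodes and solve the resulting linear system.
Node n1: branches {R1, R3, R4, R7, Iext} → V_1 = -0.1084
Node n2: branches {R2, R3, R5, R10, R11, R12} → V_2 = 0.08803
Node n3: branches {R2, R4, R5, R6, R8, R9, R11, R12, Iext} → V_3 = 0.09034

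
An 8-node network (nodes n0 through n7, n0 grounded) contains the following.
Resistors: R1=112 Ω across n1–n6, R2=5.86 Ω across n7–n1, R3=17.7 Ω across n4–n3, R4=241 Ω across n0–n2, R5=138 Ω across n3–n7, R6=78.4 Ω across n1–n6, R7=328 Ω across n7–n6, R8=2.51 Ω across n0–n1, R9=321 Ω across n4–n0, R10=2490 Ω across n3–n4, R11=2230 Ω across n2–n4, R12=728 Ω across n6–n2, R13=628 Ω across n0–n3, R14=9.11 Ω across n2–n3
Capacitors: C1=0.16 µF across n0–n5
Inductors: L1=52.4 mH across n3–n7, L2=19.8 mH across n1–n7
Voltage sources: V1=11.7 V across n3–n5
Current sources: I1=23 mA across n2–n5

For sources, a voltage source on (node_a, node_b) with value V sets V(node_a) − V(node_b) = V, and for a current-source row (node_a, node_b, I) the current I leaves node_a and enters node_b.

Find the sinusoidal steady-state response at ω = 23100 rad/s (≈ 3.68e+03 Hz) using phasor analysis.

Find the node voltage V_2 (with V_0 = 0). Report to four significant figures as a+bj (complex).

0.2951+2.406j V

MNA unknowns: 7 node voltages V₁..V_7 plus 1 source current (V1)
R1: Y=0.008929+0.000j on G[1,6]
R2: Y=0.1706+0.000j on G[7,1]
R3: Y=0.05650+0.000j on G[4,3]
R4: Y=0.004149+0.000j on G[0,2]
R5: Y=0.007246+0.000j on G[3,7]
R6: Y=0.01276+0.000j on G[1,6]
R7: Y=0.003049+0.000j on G[7,6]
R8: Y=0.3984+0.000j on G[0,1]
C1: Y=0.000+0.003696j on G[0,5]
R9: Y=0.003115+0.000j on G[4,0]
R10: Y=0.0004016+0.000j on G[3,4]
R11: Y=0.0004484+0.000j on G[2,4]
R12: Y=0.001374+0.000j on G[6,2]
R13: Y=0.001592+0.000j on G[0,3]
L1: Y=0.000-0.0008261j on G[3,7]
L2: Y=0.000-0.002186j on G[1,7]
R14: Y=0.1098+0.000j on G[2,3]
V1: row V3−V5=11.7, i_V1 at 3,5
I1: z[2]−=0.023, z[5]+=0.023
solve → V1=0.01444+0.04987j, V2=0.2951+2.406j, V3=0.5182+2.525j, V4=0.4899+2.394j, V5=-11.18+2.525j, V6=0.03273+0.1855j, V7=0.04457+0.1495j
aux → i_V1=-0.03233-0.04133j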